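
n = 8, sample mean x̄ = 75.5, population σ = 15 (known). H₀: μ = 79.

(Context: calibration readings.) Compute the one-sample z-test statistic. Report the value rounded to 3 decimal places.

test statistic = -0.660

SE = σ/√n = 15/√8 = 5.3033
z = (x̄−μ₀)/SE = (75.5−79)/5.3033 = -0.6600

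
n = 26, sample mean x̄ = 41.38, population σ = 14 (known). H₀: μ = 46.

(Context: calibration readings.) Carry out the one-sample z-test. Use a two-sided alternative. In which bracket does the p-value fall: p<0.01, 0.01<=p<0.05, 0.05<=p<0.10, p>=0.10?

SE = σ/√n = 14/√26 = 2.7456
z = (x̄−μ₀)/SE = (41.38−46)/2.7456 = -1.6827
p-value (two-sided) = 0.09244
→ bracket: 0.05<=p<0.10

p-value bracket: 0.05<=p<0.10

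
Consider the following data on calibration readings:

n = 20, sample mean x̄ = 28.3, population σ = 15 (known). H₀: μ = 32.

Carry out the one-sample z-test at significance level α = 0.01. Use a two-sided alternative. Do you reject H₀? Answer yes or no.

reject H₀: no

SE = σ/√n = 15/√20 = 3.3541
z = (x̄−μ₀)/SE = (28.3−32)/3.3541 = -1.1031
p-value (two-sided) = 0.26997
At α=0.01: p ≥ α → fail to reject H₀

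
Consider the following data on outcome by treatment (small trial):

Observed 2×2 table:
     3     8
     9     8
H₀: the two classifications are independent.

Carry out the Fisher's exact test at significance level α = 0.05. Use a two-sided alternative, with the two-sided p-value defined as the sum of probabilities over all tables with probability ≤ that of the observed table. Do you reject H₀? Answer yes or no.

Margins: r₁=11, r₂=17, c₁=12, c₂=16, n=28
p_obs = C(11,3)·C(17,9)/C(28,12); sum pmf over tables with pmf ≤ p_obs
p-value (two-sided) = 0.25300
At α=0.05: p ≥ α → fail to reject H₀

reject H₀: no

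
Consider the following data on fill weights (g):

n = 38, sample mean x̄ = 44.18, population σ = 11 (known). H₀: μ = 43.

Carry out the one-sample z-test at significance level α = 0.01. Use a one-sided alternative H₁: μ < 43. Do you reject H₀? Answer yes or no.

SE = σ/√n = 11/√38 = 1.7844
z = (x̄−μ₀)/SE = (44.18−43)/1.7844 = 0.6613
p-value (one-sided, H₁ less) = 0.74578
At α=0.01: p ≥ α → fail to reject H₀

reject H₀: no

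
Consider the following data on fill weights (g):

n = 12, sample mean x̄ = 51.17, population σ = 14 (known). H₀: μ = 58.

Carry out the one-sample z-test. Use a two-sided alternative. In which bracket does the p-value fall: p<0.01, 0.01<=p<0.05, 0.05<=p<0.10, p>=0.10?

SE = σ/√n = 14/√12 = 4.0415
z = (x̄−μ₀)/SE = (51.17−58)/4.0415 = -1.6900
p-value (two-sided) = 0.09103
→ bracket: 0.05<=p<0.10

p-value bracket: 0.05<=p<0.10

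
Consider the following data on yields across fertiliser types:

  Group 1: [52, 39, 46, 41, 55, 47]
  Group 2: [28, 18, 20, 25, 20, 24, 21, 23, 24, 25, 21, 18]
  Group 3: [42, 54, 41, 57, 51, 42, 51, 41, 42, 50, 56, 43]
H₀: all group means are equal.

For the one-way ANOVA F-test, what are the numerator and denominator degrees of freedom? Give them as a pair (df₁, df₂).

degrees of freedom = [2, 27]

k = 3 groups, N = 30 total
df = (k−1, N−k) = (3−1, 30−3) = (2, 27)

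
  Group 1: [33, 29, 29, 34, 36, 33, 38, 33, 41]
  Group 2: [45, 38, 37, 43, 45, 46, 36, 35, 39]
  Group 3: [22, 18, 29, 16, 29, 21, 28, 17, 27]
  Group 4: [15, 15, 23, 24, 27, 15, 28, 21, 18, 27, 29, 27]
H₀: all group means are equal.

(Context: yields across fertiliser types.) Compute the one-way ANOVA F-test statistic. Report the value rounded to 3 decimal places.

Group means [34.00, 40.44, 23.00, 22.42], grand mean 29.385
SSB = Σnᵢ(x̄ᵢ−x̄)² = 2242.092; SSW = ΣΣ(x−x̄ᵢ)² = 825.139
MSB = 2242.092/3 = 747.3640; MSW = 825.139/35 = 23.5754
F = MSB/MSW = 31.7010
df = (3, 35)

test statistic = 31.701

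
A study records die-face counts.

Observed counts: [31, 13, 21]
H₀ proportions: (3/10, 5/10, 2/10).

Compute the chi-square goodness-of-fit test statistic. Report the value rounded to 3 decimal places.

test statistic = 23.405

n = 65; E_i = n·p_i = [19.50, 32.50, 13.00]
χ² = (31−19.50)²/19.50 + (13−32.50)²/32.50 + (21−13.00)²/13.00 = 23.4051
df = 2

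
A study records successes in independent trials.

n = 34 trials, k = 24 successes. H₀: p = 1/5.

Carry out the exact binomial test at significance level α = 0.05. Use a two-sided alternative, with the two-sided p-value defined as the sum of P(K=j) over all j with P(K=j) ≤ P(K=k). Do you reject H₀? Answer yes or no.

Exact binomial: n=34, k=24, p₀=1/5=0.2000
P(X=j) = C(n,j)·p₀^j·(1−p₀)^(n−j); p = Σ P(X=j) over j with P(X=j) ≤ P(X=24)
p-value (two-sided) = 0.00000
At α=0.05: p < α → reject H₀

reject H₀: yes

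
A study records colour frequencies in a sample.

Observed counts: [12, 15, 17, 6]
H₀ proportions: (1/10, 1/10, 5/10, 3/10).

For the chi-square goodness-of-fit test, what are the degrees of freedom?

df = k − 1 = 4 − 1 = 3

degrees of freedom = 3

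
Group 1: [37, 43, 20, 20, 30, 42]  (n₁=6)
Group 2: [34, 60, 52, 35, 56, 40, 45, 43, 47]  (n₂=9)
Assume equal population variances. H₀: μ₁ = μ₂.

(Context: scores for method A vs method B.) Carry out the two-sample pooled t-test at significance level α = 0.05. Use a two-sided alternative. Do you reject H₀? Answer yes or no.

reject H₀: yes

x̄₁=32.000, s₁=10.373, n₁=6
x̄₂=45.778, s₂=8.969, n₂=9
s_p² = [5·10.373² + 8·8.969²]/13 = 90.8889
SE = √(s_p²·(1/6+1/9)) = 5.0246
t = (32.000−45.778)/5.0246 = -2.7420
df = 13
p-value (two-sided) = 0.01679
At α=0.05: p < α → reject H₀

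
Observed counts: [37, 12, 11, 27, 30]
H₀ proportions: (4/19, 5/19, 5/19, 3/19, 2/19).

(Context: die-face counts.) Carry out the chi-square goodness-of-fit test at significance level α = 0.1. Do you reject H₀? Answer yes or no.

reject H₀: yes

n = 117; E_i = n·p_i = [24.63, 30.79, 30.79, 18.47, 12.32]
χ² = (37−24.63)²/24.63 + (12−30.79)²/30.79 + (11−30.79)²/30.79 + (27−18.47)²/18.47 + (30−12.32)²/12.32 = 59.7244
df = 4
p-value (upper-tail) = 0.00000
At α=0.1: p < α → reject H₀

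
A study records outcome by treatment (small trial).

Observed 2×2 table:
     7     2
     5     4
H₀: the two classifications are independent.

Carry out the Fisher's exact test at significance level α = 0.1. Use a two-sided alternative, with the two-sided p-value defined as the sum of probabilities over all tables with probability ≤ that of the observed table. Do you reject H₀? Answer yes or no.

reject H₀: no

Margins: r₁=9, r₂=9, c₁=12, c₂=6, n=18
p_obs = C(9,7)·C(9,5)/C(18,12); sum pmf over tables with pmf ≤ p_obs
p-value (two-sided) = 0.61991
At α=0.1: p ≥ α → fail to reject H₀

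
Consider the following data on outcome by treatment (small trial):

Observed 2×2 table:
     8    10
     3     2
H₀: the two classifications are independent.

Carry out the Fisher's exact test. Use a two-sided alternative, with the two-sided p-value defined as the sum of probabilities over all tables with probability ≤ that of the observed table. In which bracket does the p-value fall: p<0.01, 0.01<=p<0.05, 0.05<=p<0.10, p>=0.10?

p-value bracket: p>=0.10

Margins: r₁=18, r₂=5, c₁=11, c₂=12, n=23
p_obs = C(18,8)·C(5,3)/C(23,11); sum pmf over tables with pmf ≤ p_obs
p-value (two-sided) = 0.64041
→ bracket: p>=0.10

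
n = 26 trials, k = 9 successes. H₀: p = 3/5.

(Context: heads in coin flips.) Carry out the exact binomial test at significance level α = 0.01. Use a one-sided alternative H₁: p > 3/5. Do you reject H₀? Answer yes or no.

Exact binomial: n=26, k=9, p₀=3/5=0.6000
P(X≥9) from Σ C(n,i)·p₀^i·(1−p₀)^(n−i)
p-value (one-sided, H₁ greater) = 0.99755
At α=0.01: p ≥ α → fail to reject H₀

reject H₀: no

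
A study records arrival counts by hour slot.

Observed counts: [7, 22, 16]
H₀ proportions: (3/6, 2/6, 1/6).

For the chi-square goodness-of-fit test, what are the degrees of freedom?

degrees of freedom = 2

df = k − 1 = 3 − 1 = 2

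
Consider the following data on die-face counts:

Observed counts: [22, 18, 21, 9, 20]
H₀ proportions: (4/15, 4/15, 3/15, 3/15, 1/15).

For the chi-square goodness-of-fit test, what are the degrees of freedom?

df = k − 1 = 5 − 1 = 4

degrees of freedom = 4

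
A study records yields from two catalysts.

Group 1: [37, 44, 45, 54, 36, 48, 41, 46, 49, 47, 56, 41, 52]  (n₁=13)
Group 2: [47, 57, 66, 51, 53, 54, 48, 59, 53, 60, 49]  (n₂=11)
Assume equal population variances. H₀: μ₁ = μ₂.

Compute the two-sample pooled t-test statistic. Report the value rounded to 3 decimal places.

x̄₁=45.846, s₁=6.122, n₁=13
x̄₂=54.273, s₂=5.781, n₂=11
s_p² = [12·6.122² + 10·5.781²]/22 = 35.6306
SE = √(s_p²·(1/13+1/11)) = 2.4454
t = (45.846−54.273)/2.4454 = -3.4459
df = 22

test statistic = -3.446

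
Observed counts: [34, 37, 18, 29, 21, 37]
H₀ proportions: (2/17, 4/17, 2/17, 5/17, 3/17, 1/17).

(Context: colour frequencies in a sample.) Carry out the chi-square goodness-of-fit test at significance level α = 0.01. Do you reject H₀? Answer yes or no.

n = 176; E_i = n·p_i = [20.71, 41.41, 20.71, 51.76, 31.06, 10.35]
χ² = (34−20.71)²/20.71 + (37−41.41)²/41.41 + (18−20.71)²/20.71 + (29−51.76)²/51.76 + (21−31.06)²/31.06 + (37−10.35)²/10.35 = 91.2139
df = 5
p-value (upper-tail) = 0.00000
At α=0.01: p < α → reject H₀

reject H₀: yes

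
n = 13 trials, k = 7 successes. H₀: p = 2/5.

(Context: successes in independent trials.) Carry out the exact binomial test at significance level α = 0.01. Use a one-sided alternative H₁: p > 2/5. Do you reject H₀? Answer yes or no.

reject H₀: no

Exact binomial: n=13, k=7, p₀=2/5=0.4000
P(X≥7) from Σ C(n,i)·p₀^i·(1−p₀)^(n−i)
p-value (one-sided, H₁ greater) = 0.22884
At α=0.01: p ≥ α → fail to reject H₀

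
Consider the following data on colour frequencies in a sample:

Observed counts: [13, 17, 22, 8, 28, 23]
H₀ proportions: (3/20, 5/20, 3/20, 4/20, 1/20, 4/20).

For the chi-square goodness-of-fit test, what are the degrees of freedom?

degrees of freedom = 5

df = k − 1 = 6 − 1 = 5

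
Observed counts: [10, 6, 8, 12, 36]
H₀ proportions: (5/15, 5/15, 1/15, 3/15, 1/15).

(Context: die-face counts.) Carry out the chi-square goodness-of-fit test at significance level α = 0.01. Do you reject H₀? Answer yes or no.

reject H₀: yes

n = 72; E_i = n·p_i = [24.00, 24.00, 4.80, 14.40, 4.80]
χ² = (10−24.00)²/24.00 + (6−24.00)²/24.00 + (8−4.80)²/4.80 + (12−14.40)²/14.40 + (36−4.80)²/4.80 = 227.0000
df = 4
p-value (upper-tail) = 0.00000
At α=0.01: p < α → reject H₀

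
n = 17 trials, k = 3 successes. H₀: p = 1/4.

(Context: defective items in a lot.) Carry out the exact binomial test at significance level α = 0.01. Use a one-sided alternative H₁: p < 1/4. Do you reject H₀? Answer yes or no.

reject H₀: no

Exact binomial: n=17, k=3, p₀=1/4=0.2500
P(X≤3) from Σ C(n,i)·p₀^i·(1−p₀)^(n−i)
p-value (one-sided, H₁ less) = 0.35302
At α=0.01: p ≥ α → fail to reject H₀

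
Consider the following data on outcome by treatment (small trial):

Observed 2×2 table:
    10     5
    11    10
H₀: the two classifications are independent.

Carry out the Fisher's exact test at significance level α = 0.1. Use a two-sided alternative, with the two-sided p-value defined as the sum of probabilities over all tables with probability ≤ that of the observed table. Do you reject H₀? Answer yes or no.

Margins: r₁=15, r₂=21, c₁=21, c₂=15, n=36
p_obs = C(15,10)·C(21,11)/C(36,21); sum pmf over tables with pmf ≤ p_obs
p-value (two-sided) = 0.50061
At α=0.1: p ≥ α → fail to reject H₀

reject H₀: no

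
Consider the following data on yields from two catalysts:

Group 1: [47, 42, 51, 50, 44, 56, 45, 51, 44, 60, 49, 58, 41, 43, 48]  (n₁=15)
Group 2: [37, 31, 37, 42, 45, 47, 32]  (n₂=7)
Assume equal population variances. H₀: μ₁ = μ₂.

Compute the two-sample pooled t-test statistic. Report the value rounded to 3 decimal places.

x̄₁=48.600, s₁=5.841, n₁=15
x̄₂=38.714, s₂=6.184, n₂=7
s_p² = [14·5.841² + 6·6.184²]/20 = 35.3514
SE = √(s_p²·(1/15+1/7)) = 2.7216
t = (48.600−38.714)/2.7216 = 3.6324
df = 20

test statistic = 3.632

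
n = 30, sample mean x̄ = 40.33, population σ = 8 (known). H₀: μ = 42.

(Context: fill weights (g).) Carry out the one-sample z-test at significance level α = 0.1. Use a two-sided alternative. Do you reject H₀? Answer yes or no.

reject H₀: no

SE = σ/√n = 8/√30 = 1.4606
z = (x̄−μ₀)/SE = (40.33−42)/1.4606 = -1.1434
p-value (two-sided) = 0.25288
At α=0.1: p ≥ α → fail to reject H₀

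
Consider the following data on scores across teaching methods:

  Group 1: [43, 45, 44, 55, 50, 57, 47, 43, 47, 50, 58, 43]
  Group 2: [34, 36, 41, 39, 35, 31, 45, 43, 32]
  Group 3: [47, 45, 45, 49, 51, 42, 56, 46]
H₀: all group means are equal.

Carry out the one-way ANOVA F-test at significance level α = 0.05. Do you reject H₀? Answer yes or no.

Group means [48.50, 37.33, 47.62], grand mean 44.793
SSB = Σnᵢ(x̄ᵢ−x̄)² = 729.884; SSW = ΣΣ(x−x̄ᵢ)² = 662.875
MSB = 729.884/2 = 364.9418; MSW = 662.875/26 = 25.4952
F = MSB/MSW = 14.3141
df = (2, 26)
p-value (upper-tail) = 0.00006
At α=0.05: p < α → reject H₀

reject H₀: yes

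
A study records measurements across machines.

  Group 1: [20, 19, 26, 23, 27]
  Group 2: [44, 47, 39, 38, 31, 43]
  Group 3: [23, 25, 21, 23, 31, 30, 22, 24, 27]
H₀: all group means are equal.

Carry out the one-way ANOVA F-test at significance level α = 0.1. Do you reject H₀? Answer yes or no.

Group means [23.00, 40.33, 25.11], grand mean 29.150
SSB = Σnᵢ(x̄ᵢ−x̄)² = 1086.328; SSW = ΣΣ(x−x̄ᵢ)² = 308.222
MSB = 1086.328/2 = 543.1639; MSW = 308.222/17 = 18.1307
F = MSB/MSW = 29.9582
df = (2, 17)
p-value (upper-tail) = 0.00000
At α=0.1: p < α → reject H₀

reject H₀: yes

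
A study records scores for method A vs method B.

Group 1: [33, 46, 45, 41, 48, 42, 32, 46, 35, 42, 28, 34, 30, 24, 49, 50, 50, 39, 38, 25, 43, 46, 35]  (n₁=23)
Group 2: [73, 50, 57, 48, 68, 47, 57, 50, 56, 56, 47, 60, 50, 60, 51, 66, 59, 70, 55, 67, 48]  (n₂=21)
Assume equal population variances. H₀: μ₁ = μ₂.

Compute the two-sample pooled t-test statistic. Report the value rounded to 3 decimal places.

test statistic = -7.315

x̄₁=39.174, s₁=8.004, n₁=23
x̄₂=56.905, s₂=8.062, n₂=21
s_p² = [22·8.004² + 20·8.062²]/42 = 64.5027
SE = √(s_p²·(1/23+1/21)) = 2.4241
t = (39.174−56.905)/2.4241 = -7.3146
df = 42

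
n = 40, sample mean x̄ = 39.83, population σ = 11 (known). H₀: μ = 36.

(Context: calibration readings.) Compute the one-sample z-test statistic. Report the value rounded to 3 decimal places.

SE = σ/√n = 11/√40 = 1.7393
z = (x̄−μ₀)/SE = (39.83−36)/1.7393 = 2.2021

test statistic = 2.202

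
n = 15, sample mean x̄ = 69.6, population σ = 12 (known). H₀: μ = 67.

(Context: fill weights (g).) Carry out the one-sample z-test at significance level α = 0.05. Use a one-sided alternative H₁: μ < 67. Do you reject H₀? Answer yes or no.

reject H₀: no

SE = σ/√n = 12/√15 = 3.0984
z = (x̄−μ₀)/SE = (69.6−67)/3.0984 = 0.8391
p-value (one-sided, H₁ less) = 0.79931
At α=0.05: p ≥ α → fail to reject H₀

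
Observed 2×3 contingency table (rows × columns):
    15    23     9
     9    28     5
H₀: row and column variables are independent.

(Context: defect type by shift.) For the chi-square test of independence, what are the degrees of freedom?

df = (r−1)(c−1) = (2−1)·(3−1) = 2

degrees of freedom = 2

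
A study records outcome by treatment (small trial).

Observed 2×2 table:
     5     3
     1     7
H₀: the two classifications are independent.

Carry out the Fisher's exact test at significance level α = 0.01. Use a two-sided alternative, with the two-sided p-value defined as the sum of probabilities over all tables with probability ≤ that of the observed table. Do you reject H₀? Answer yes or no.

Margins: r₁=8, r₂=8, c₁=6, c₂=10, n=16
p_obs = C(8,5)·C(8,1)/C(16,6); sum pmf over tables with pmf ≤ p_obs
p-value (two-sided) = 0.11888
At α=0.01: p ≥ α → fail to reject H₀

reject H₀: no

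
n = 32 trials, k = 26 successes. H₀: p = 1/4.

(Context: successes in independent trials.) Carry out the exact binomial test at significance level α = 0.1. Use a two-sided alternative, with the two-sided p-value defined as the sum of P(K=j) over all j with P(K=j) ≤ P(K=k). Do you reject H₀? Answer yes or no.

reject H₀: yes

Exact binomial: n=32, k=26, p₀=1/4=0.2500
P(X=j) = C(n,j)·p₀^j·(1−p₀)^(n−j); p = Σ P(X=j) over j with P(X=j) ≤ P(X=26)
p-value (two-sided) = 0.00000
At α=0.1: p < α → reject H₀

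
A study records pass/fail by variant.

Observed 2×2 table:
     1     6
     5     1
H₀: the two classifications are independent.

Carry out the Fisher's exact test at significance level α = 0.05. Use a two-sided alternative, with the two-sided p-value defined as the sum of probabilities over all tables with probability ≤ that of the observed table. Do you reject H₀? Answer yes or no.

Margins: r₁=7, r₂=6, c₁=6, c₂=7, n=13
p_obs = C(7,1)·C(6,5)/C(13,6); sum pmf over tables with pmf ≤ p_obs
p-value (two-sided) = 0.02914
At α=0.05: p < α → reject H₀

reject H₀: yes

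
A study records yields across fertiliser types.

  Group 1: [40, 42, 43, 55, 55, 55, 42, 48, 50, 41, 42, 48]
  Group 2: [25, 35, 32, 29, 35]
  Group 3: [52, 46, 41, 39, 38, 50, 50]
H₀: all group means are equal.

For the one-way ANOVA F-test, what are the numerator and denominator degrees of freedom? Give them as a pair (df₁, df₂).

k = 3 groups, N = 24 total
df = (k−1, N−k) = (3−1, 24−3) = (2, 21)

degrees of freedom = [2, 21]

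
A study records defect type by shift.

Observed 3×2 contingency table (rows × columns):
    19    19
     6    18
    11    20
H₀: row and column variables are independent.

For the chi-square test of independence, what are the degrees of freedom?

degrees of freedom = 2

df = (r−1)(c−1) = (3−1)·(2−1) = 2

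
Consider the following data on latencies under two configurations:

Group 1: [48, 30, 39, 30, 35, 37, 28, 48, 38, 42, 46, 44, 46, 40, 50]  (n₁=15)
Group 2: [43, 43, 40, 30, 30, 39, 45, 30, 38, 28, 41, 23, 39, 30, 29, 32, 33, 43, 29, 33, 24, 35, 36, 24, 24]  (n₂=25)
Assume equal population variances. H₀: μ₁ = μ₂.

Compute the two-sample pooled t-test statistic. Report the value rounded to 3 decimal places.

x̄₁=40.067, s₁=7.086, n₁=15
x̄₂=33.640, s₂=6.751, n₂=25
s_p² = [14·7.086² + 24·6.751²]/38 = 47.2814
SE = √(s_p²·(1/15+1/25)) = 2.2457
t = (40.067−33.640)/2.2457 = 2.8617
df = 38

test statistic = 2.862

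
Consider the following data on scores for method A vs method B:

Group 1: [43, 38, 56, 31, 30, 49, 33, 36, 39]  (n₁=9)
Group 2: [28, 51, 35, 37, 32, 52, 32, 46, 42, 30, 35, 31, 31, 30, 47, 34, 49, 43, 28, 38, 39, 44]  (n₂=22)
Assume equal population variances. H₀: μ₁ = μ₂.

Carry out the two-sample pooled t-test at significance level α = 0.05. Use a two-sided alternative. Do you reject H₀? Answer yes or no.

x̄₁=39.444, s₁=8.618, n₁=9
x̄₂=37.909, s₂=7.690, n₂=22
s_p² = [8·8.618² + 21·7.690²]/29 = 63.3117
SE = √(s_p²·(1/9+1/22)) = 3.1484
t = (39.444−37.909)/3.1484 = 0.4877
df = 29
p-value (two-sided) = 0.62946
At α=0.05: p ≥ α → fail to reject H₀

reject H₀: no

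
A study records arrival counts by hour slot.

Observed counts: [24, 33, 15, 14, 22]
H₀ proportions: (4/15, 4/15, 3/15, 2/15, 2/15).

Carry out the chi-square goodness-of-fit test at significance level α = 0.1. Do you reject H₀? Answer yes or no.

reject H₀: no

n = 108; E_i = n·p_i = [28.80, 28.80, 21.60, 14.40, 14.40]
χ² = (24−28.80)²/28.80 + (33−28.80)²/28.80 + (15−21.60)²/21.60 + (14−14.40)²/14.40 + (22−14.40)²/14.40 = 7.4514
df = 4
p-value (upper-tail) = 0.11387
At α=0.1: p ≥ α → fail to reject H₀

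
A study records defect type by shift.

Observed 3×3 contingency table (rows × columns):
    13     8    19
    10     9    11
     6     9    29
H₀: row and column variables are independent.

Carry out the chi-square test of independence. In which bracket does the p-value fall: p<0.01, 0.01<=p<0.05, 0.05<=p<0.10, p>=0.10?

p-value bracket: 0.05<=p<0.10

Row totals [40, 30, 44], col totals [29, 26, 59], n=114
χ² = (13−10.18)²/10.18 + (8−9.12)²/9.12 + (19−20.70)²/20.70 + (10−7.63)²/7.63 + (9−6.84)²/6.84 + (11−15.53)²/15.53 + (6−11.19)²/11.19 + (9−10.04)²/10.04 + (29−22.77)²/22.77 = 8.0167
df = 4
p-value (upper-tail) = 0.09097
→ bracket: 0.05<=p<0.10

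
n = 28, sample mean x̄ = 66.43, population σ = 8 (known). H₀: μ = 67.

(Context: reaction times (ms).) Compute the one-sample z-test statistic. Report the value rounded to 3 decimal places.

test statistic = -0.377

SE = σ/√n = 8/√28 = 1.5119
z = (x̄−μ₀)/SE = (66.43−67)/1.5119 = -0.3770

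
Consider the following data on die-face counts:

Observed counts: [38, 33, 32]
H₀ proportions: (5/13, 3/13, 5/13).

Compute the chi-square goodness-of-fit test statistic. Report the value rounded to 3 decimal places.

n = 103; E_i = n·p_i = [39.62, 23.77, 39.62]
χ² = (38−39.62)²/39.62 + (33−23.77)²/23.77 + (32−39.62)²/39.62 = 5.1146
df = 2

test statistic = 5.115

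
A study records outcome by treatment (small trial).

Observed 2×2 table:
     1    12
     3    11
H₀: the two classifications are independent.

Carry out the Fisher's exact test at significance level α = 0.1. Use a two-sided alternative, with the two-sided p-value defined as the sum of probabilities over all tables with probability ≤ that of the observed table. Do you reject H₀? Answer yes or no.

Margins: r₁=13, r₂=14, c₁=4, c₂=23, n=27
p_obs = C(13,1)·C(14,3)/C(27,4); sum pmf over tables with pmf ≤ p_obs
p-value (two-sided) = 0.59556
At α=0.1: p ≥ α → fail to reject H₀

reject H₀: no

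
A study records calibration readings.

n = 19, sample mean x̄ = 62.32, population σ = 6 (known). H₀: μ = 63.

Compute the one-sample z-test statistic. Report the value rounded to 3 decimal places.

test statistic = -0.494

SE = σ/√n = 6/√19 = 1.3765
z = (x̄−μ₀)/SE = (62.32−63)/1.3765 = -0.4940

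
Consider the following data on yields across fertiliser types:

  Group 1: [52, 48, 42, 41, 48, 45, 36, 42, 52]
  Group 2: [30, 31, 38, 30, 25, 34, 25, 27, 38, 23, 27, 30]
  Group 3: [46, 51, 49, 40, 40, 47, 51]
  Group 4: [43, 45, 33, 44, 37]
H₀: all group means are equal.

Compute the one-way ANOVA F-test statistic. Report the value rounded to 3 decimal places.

test statistic = 22.813

Group means [45.11, 29.83, 46.29, 40.40], grand mean 39.091
SSB = Σnᵢ(x̄ᵢ−x̄)² = 1725.543; SSW = ΣΣ(x−x̄ᵢ)² = 731.184
MSB = 1725.543/3 = 575.1810; MSW = 731.184/29 = 25.2132
F = MSB/MSW = 22.8127
df = (3, 29)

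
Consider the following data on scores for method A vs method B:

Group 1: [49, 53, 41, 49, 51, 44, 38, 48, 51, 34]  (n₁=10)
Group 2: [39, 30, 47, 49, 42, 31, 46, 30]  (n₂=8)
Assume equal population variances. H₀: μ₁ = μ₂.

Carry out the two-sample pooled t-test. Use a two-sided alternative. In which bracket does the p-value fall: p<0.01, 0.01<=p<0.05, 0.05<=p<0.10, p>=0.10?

x̄₁=45.800, s₁=6.303, n₁=10
x̄₂=39.250, s₂=7.996, n₂=8
s_p² = [9·6.303² + 7·7.996²]/16 = 50.3187
SE = √(s_p²·(1/10+1/8)) = 3.3648
t = (45.800−39.250)/3.3648 = 1.9466
df = 16
p-value (two-sided) = 0.06935
→ bracket: 0.05<=p<0.10

p-value bracket: 0.05<=p<0.10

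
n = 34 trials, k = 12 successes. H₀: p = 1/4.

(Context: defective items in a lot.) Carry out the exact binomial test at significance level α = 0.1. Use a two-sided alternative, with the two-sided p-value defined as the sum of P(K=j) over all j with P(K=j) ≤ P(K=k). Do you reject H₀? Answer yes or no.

Exact binomial: n=34, k=12, p₀=1/4=0.2500
P(X=j) = C(n,j)·p₀^j·(1−p₀)^(n−j); p = Σ P(X=j) over j with P(X=j) ≤ P(X=12)
p-value (two-sided) = 0.16839
At α=0.1: p ≥ α → fail to reject H₀

reject H₀: no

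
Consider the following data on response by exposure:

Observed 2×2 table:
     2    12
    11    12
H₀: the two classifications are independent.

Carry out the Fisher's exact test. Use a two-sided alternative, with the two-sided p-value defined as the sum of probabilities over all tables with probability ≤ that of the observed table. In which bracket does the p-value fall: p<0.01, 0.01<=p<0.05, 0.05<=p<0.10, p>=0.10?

Margins: r₁=14, r₂=23, c₁=13, c₂=24, n=37
p_obs = C(14,2)·C(23,11)/C(37,13); sum pmf over tables with pmf ≤ p_obs
p-value (two-sided) = 0.07404
→ bracket: 0.05<=p<0.10

p-value bracket: 0.05<=p<0.10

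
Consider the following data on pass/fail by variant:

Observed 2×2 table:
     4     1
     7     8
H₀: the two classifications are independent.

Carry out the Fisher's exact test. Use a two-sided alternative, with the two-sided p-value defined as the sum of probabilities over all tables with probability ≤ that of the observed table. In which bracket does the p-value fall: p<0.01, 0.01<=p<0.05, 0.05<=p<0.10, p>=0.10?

Margins: r₁=5, r₂=15, c₁=11, c₂=9, n=20
p_obs = C(5,4)·C(15,7)/C(20,11); sum pmf over tables with pmf ≤ p_obs
p-value (two-sided) = 0.31889
→ bracket: p>=0.10

p-value bracket: p>=0.10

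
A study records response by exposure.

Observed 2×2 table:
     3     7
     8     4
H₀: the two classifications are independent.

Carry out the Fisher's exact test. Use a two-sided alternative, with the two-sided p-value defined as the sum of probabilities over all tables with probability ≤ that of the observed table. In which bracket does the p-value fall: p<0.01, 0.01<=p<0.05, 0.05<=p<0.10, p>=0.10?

p-value bracket: p>=0.10

Margins: r₁=10, r₂=12, c₁=11, c₂=11, n=22
p_obs = C(10,3)·C(12,8)/C(22,11); sum pmf over tables with pmf ≤ p_obs
p-value (two-sided) = 0.19838
→ bracket: p>=0.10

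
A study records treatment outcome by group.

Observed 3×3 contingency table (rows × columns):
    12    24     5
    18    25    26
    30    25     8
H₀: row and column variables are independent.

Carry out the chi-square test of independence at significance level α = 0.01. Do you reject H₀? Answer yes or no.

Row totals [41, 69, 63], col totals [60, 74, 39], n=173
χ² = (12−14.22)²/14.22 + (24−17.54)²/17.54 + (5−9.24)²/9.24 + (18−23.93)²/23.93 + (25−29.51)²/29.51 + (26−15.55)²/15.55 + (30−21.85)²/21.85 + (25−26.95)²/26.95 + (8−14.20)²/14.20 = 19.7392
df = 4
p-value (upper-tail) = 0.00056
At α=0.01: p < α → reject H₀

reject H₀: yes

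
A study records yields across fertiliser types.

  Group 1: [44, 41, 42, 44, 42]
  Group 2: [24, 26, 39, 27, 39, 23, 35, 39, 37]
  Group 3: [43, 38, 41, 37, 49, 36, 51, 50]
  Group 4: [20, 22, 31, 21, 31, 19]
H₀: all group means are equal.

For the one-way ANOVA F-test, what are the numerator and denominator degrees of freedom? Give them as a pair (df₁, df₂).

k = 4 groups, N = 28 total
df = (k−1, N−k) = (4−1, 28−4) = (3, 24)

degrees of freedom = [3, 24]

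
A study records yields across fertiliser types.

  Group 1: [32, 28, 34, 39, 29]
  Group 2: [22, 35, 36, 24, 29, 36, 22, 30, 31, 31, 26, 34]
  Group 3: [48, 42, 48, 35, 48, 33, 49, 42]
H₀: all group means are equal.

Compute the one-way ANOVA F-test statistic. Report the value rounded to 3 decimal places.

test statistic = 15.218

Group means [32.40, 29.67, 43.12], grand mean 34.520
SSB = Σnᵢ(x̄ᵢ−x̄)² = 897.498; SSW = ΣΣ(x−x̄ᵢ)² = 648.742
MSB = 897.498/2 = 448.7492; MSW = 648.742/22 = 29.4883
F = MSB/MSW = 15.2179
df = (2, 22)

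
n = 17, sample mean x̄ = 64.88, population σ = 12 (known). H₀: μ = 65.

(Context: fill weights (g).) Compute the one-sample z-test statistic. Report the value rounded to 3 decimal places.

SE = σ/√n = 12/√17 = 2.9104
z = (x̄−μ₀)/SE = (64.88−65)/2.9104 = -0.0412

test statistic = -0.041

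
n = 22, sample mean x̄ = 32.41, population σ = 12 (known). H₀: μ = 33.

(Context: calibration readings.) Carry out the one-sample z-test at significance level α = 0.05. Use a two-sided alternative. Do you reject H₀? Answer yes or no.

SE = σ/√n = 12/√22 = 2.5584
z = (x̄−μ₀)/SE = (32.41−33)/2.5584 = -0.2306
p-value (two-sided) = 0.81762
At α=0.05: p ≥ α → fail to reject H₀

reject H₀: no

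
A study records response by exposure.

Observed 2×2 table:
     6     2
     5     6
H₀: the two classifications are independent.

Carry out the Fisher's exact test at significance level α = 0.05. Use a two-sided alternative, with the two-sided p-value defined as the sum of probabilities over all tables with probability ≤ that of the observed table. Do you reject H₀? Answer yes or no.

Margins: r₁=8, r₂=11, c₁=11, c₂=8, n=19
p_obs = C(8,6)·C(11,5)/C(19,11); sum pmf over tables with pmf ≤ p_obs
p-value (two-sided) = 0.35207
At α=0.05: p ≥ α → fail to reject H₀

reject H₀: no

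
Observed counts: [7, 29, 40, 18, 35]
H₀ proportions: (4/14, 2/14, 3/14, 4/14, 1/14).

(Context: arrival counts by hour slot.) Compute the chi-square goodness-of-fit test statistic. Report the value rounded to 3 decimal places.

n = 129; E_i = n·p_i = [36.86, 18.43, 27.64, 36.86, 9.21]
χ² = (7−36.86)²/36.86 + (29−18.43)²/18.43 + (40−27.64)²/27.64 + (18−36.86)²/36.86 + (35−9.21)²/9.21 = 117.5827
df = 4

test statistic = 117.583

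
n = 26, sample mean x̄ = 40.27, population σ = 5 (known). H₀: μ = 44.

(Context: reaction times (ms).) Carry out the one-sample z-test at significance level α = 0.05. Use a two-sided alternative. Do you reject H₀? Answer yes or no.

SE = σ/√n = 5/√26 = 0.9806
z = (x̄−μ₀)/SE = (40.27−44)/0.9806 = -3.8039
p-value (two-sided) = 0.00014
At α=0.05: p < α → reject H₀

reject H₀: yes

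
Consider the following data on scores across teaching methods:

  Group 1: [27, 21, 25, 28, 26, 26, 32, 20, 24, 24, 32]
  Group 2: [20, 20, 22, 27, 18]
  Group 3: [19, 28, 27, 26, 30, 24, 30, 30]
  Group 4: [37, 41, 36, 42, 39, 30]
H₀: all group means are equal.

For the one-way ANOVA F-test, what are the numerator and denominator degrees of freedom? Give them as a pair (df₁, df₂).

degrees of freedom = [3, 26]

k = 4 groups, N = 30 total
df = (k−1, N−k) = (4−1, 30−4) = (3, 26)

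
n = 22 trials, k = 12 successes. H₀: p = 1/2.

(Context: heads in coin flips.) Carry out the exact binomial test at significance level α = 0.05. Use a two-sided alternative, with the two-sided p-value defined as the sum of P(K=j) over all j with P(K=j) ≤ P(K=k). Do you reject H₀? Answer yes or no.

Exact binomial: n=22, k=12, p₀=1/2=0.5000
P(X=j) = C(n,j)·p₀^j·(1−p₀)^(n−j); p = Σ P(X=j) over j with P(X=j) ≤ P(X=12)
p-value (two-sided) = 0.83181
At α=0.05: p ≥ α → fail to reject H₀

reject H₀: no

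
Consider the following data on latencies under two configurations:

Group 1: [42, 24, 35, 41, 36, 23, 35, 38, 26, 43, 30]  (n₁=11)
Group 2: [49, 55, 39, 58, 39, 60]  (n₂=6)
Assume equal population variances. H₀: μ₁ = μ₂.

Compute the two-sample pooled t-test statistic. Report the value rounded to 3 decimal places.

x̄₁=33.909, s₁=7.190, n₁=11
x̄₂=50.000, s₂=9.295, n₂=6
s_p² = [10·7.190² + 5·9.295²]/15 = 63.2606
SE = √(s_p²·(1/11+1/6)) = 4.0366
t = (33.909−50.000)/4.0366 = -3.9862
df = 15

test statistic = -3.986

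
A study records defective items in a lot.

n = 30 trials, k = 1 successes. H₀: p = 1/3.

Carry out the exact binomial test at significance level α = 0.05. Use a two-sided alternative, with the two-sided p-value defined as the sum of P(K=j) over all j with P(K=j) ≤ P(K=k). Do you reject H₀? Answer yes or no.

reject H₀: yes

Exact binomial: n=30, k=1, p₀=1/3=0.3333
P(X=j) = C(n,j)·p₀^j·(1−p₀)^(n−j); p = Σ P(X=j) over j with P(X=j) ≤ P(X=1)
p-value (two-sided) = 0.00013
At α=0.05: p < α → reject H₀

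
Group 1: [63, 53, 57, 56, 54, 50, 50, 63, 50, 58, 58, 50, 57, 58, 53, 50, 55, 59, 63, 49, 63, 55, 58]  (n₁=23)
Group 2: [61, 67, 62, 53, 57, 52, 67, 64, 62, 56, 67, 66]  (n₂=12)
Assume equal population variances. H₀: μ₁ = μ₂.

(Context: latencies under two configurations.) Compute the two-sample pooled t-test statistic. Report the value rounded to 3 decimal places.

test statistic = -3.088

x̄₁=55.739, s₁=4.644, n₁=23
x̄₂=61.167, s₂=5.474, n₂=12
s_p² = [22·4.644² + 11·5.474²]/33 = 24.3667
SE = √(s_p²·(1/23+1/12)) = 1.7578
t = (55.739−61.167)/1.7578 = -3.0876
df = 33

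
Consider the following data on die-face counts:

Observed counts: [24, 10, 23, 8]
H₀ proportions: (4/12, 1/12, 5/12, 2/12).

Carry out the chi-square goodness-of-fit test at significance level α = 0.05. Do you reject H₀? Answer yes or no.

n = 65; E_i = n·p_i = [21.67, 5.42, 27.08, 10.83]
χ² = (24−21.67)²/21.67 + (10−5.42)²/5.42 + (23−27.08)²/27.08 + (8−10.83)²/10.83 = 5.4862
df = 3
p-value (upper-tail) = 0.13947
At α=0.05: p ≥ α → fail to reject H₀

reject H₀: no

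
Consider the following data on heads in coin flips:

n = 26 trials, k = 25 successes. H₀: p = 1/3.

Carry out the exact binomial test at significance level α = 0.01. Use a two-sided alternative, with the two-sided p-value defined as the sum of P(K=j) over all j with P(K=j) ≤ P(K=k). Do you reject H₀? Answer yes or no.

Exact binomial: n=26, k=25, p₀=1/3=0.3333
P(X=j) = C(n,j)·p₀^j·(1−p₀)^(n−j); p = Σ P(X=j) over j with P(X=j) ≤ P(X=25)
p-value (two-sided) = 0.00000
At α=0.01: p < α → reject H₀

reject H₀: yes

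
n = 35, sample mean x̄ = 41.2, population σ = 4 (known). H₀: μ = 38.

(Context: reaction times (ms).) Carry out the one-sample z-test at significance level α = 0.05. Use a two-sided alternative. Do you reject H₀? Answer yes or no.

SE = σ/√n = 4/√35 = 0.6761
z = (x̄−μ₀)/SE = (41.2−38)/0.6761 = 4.7329
p-value (two-sided) = 0.00000
At α=0.05: p < α → reject H₀

reject H₀: yes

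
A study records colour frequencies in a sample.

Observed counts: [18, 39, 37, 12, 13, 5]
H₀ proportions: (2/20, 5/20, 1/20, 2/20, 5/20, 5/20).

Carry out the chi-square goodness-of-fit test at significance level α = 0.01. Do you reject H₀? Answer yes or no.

reject H₀: yes

n = 124; E_i = n·p_i = [12.40, 31.00, 6.20, 12.40, 31.00, 31.00]
χ² = (18−12.40)²/12.40 + (39−31.00)²/31.00 + (37−6.20)²/6.20 + (12−12.40)²/12.40 + (13−31.00)²/31.00 + (5−31.00)²/31.00 = 189.8710
df = 5
p-value (upper-tail) = 0.00000
At α=0.01: p < α → reject H₀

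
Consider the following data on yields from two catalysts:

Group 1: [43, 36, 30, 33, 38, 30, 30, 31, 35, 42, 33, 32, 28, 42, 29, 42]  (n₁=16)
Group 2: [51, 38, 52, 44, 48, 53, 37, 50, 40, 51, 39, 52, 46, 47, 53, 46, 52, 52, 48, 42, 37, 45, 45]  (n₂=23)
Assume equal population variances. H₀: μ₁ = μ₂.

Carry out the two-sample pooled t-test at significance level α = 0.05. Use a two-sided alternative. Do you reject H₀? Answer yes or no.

x̄₁=34.625, s₁=5.239, n₁=16
x̄₂=46.435, s₂=5.417, n₂=23
s_p² = [15·5.239² + 22·5.417²]/37 = 28.5784
SE = √(s_p²·(1/16+1/23)) = 1.7403
t = (34.625−46.435)/1.7403 = -6.7860
df = 37
p-value (two-sided) = 0.00000
At α=0.05: p < α → reject H₀

reject H₀: yes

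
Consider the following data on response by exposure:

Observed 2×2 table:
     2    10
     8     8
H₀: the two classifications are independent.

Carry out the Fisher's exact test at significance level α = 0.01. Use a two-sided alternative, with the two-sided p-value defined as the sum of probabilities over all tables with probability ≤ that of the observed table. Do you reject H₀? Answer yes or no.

Margins: r₁=12, r₂=16, c₁=10, c₂=18, n=28
p_obs = C(12,2)·C(16,8)/C(28,10); sum pmf over tables with pmf ≤ p_obs
p-value (two-sided) = 0.11439
At α=0.01: p ≥ α → fail to reject H₀

reject H₀: no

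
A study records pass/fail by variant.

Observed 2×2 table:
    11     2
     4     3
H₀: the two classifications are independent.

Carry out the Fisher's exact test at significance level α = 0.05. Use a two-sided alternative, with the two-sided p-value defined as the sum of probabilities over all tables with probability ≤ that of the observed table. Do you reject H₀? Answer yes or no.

reject H₀: no

Margins: r₁=13, r₂=7, c₁=15, c₂=5, n=20
p_obs = C(13,11)·C(7,4)/C(20,15); sum pmf over tables with pmf ≤ p_obs
p-value (two-sided) = 0.28980
At α=0.05: p ≥ α → fail to reject H₀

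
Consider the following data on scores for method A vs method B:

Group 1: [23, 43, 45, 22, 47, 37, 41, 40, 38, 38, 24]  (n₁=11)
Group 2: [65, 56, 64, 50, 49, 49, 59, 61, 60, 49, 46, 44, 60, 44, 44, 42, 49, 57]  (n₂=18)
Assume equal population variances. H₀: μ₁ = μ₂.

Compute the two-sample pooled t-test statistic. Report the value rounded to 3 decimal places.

test statistic = -5.303

x̄₁=36.182, s₁=8.998, n₁=11
x̄₂=52.667, s₂=7.562, n₂=18
s_p² = [10·8.998² + 17·7.562²]/27 = 65.9865
SE = √(s_p²·(1/11+1/18)) = 3.1088
t = (36.182−52.667)/3.1088 = -5.3026
df = 27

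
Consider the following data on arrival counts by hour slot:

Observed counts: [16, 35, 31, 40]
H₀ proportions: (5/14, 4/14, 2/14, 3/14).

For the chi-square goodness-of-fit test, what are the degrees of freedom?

degrees of freedom = 3

df = k − 1 = 4 − 1 = 3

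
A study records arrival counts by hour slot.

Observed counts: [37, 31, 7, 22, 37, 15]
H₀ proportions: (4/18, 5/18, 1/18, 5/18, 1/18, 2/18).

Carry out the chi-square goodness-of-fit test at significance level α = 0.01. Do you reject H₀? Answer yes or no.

n = 149; E_i = n·p_i = [33.11, 41.39, 8.28, 41.39, 8.28, 16.56]
χ² = (37−33.11)²/33.11 + (31−41.39)²/41.39 + (7−8.28)²/8.28 + (22−41.39)²/41.39 + (37−8.28)²/8.28 + (15−16.56)²/16.56 = 112.1510
df = 5
p-value (upper-tail) = 0.00000
At α=0.01: p < α → reject H₀

reject H₀: yes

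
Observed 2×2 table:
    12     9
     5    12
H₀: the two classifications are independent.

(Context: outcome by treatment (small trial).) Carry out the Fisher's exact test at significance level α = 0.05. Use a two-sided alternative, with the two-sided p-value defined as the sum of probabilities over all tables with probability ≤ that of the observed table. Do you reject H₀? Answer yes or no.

Margins: r₁=21, r₂=17, c₁=17, c₂=21, n=38
p_obs = C(21,12)·C(17,5)/C(38,17); sum pmf over tables with pmf ≤ p_obs
p-value (two-sided) = 0.11127
At α=0.05: p ≥ α → fail to reject H₀

reject H₀: no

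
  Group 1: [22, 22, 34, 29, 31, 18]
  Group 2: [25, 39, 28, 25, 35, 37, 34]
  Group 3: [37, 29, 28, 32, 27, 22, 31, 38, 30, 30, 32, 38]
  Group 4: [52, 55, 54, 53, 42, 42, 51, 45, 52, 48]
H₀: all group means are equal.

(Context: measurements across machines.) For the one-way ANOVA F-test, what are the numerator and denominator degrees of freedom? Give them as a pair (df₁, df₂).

degrees of freedom = [3, 31]

k = 4 groups, N = 35 total
df = (k−1, N−k) = (4−1, 35−4) = (3, 31)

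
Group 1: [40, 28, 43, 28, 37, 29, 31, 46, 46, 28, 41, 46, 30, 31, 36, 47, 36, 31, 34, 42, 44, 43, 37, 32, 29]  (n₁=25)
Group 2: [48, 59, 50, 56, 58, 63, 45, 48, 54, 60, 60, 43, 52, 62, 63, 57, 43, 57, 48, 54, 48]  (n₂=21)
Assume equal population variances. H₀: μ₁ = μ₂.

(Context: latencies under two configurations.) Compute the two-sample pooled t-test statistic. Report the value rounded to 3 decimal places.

x̄₁=36.600, s₁=6.690, n₁=25
x̄₂=53.714, s₂=6.505, n₂=21
s_p² = [24·6.690² + 20·6.505²]/44 = 43.6429
SE = √(s_p²·(1/25+1/21)) = 1.9555
t = (36.600−53.714)/1.9555 = -8.7519
df = 44

test statistic = -8.752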